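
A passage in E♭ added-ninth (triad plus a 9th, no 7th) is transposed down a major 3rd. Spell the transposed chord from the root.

Cb  Eb  Gb  Db

Transposed root: Eb → Cb (major 3rd down). So we spell Cb added-ninth:
- root: Cb
- major 3rd: Eb
- perfect 5th: Gb
- major 9th: Db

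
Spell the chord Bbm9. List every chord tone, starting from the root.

Root Bb, quality minor ninth:
- root: Bb
- minor 3rd: Db
- perfect 5th: F
- minor 7th: Ab
- major 9th: C

Bb  Db  F  Ab  C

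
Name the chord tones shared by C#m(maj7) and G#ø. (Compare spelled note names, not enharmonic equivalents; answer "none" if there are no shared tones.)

G#

C#m(maj7): C# E G# B#
G#ø: G# B D F#
Common to both → G#.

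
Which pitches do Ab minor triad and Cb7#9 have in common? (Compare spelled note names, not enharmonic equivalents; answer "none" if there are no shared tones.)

Cb, Eb

Ab minor triad: Ab Cb Eb
Cb7#9: Cb Eb Gb Bbb D
Common to both → Cb, Eb.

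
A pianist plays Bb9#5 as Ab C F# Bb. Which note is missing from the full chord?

The full Bb9#5 chord is Bb, D, F#, Ab, C.
Comparing with the voicing, the major 3rd (3rd) — D — is absent.

D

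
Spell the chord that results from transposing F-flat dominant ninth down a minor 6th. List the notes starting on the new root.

Transposed root: F-flat → A-flat (minor 6th down). So we spell A-flat dominant ninth:
A-flat — root
C — major 3rd
E-flat — perfect 5th
G-flat — minor 7th
B-flat — major 9th

A-flat, C, E-flat, G-flat, B-flat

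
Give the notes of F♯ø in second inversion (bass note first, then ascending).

F♯ø = F#–A–C–E; second inversion → fifth (C) lowest.

C, E, F#, A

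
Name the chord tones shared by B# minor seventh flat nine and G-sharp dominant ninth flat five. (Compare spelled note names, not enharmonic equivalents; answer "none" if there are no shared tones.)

B-sharp A-sharp

B# minor seventh flat nine: B-sharp D-sharp F-double-sharp A-sharp C-sharp
G-sharp dominant ninth flat five: G-sharp B-sharp D F-sharp A-sharp
Common to both → B-sharp, A-sharp.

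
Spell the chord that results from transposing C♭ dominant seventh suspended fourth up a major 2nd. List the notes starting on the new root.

D♭ G♭ A♭ C♭

Transposed root: C♭ → D♭ (major 2nd up). So we spell D♭ dominant seventh suspended fourth:
Root: D♭
Perfect 4th (4th): G♭
Perfect 5th (5th): A♭
Minor 7th (7th): C♭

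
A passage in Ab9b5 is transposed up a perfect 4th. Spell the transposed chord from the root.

A perfect 4th up from A♭ is D♭, so the new chord is D♭ dominant ninth flat five.
D♭ — root
F — major 3rd
A𝄫 — diminished 5th
C♭ — minor 7th
E♭ — major 9th

D♭ F A𝄫 C♭ E♭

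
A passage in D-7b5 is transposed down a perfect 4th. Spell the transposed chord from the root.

A  C  Eb  G

D down a perfect 4th → A. New chord: A half-diminished seventh.
A — root
C — minor 3rd
Eb — diminished 5th
G — minor 7th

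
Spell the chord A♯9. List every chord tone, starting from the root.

A#, C##, E#, G#, B#

A♯9: dominant ninth on A#.
- root: A#
- major 3rd: C##
- perfect 5th: E#
- minor 7th: G#
- major 9th: B#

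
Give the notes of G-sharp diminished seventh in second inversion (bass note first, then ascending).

D, F, G♯, B

G-sharp diminished seventh = G♯–B–D–F; second inversion → fifth (D) lowest.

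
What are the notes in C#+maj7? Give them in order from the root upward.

C#, E#, G##, B#

C#+maj7: augmented major seventh on C#.
root → C#
3rd (major 3rd) → E#
5th (augmented 5th) → G##
7th (major 7th) → B#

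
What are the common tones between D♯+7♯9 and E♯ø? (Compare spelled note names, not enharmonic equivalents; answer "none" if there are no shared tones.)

D♯+7♯9: D♯ F𝄪 A𝄪 C♯ E𝄪
E♯ø: E♯ G♯ B D♯
Common to both → D♯.

D♯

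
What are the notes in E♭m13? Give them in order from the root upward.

Eb  Gb  Bb  Db  F  Ab  C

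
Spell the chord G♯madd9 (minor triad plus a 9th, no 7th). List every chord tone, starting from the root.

Root G#, quality minor added-ninth:
- root: G#
- minor 3rd: B
- perfect 5th: D#
- major 9th: A#

G#, B, D#, A#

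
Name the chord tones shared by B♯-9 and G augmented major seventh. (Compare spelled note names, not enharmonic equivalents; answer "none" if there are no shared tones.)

D#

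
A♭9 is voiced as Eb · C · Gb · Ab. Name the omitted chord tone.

Bb

A♭9 = Ab, C, Eb, Gb, Bb. The voicing lacks the 9th (major 9th), Bb.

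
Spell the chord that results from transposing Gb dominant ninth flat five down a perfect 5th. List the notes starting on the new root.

C-flat, E-flat, G-double-flat, B-double-flat, D-flat

Transposed root: G-flat → C-flat (perfect 5th down). So we spell C-flat dominant ninth flat five:
root → C-flat
3rd (major 3rd) → E-flat
5th (diminished 5th) → G-double-flat
7th (minor 7th) → B-double-flat
9th (major 9th) → D-flat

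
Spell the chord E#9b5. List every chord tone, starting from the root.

E#, G##, B, D#, F##

Root E#, quality dominant ninth flat five:
- root: E#
- major 3rd: G##
- diminished 5th: B
- minor 7th: D#
- major 9th: F##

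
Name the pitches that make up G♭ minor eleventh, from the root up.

G♭ minor eleventh is a minor eleventh built on Gb.
root → Gb
3rd (minor 3rd) → Bbb
5th (perfect 5th) → Db
7th (minor 7th) → Fb
9th (major 9th) → Ab
11th (perfect 11th) → Cb

Gb  Bbb  Db  Fb  Ab  Cb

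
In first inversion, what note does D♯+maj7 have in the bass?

F##

D♯+maj7 = D#–F##–A##–C##. First inversion → third in the bass = F##.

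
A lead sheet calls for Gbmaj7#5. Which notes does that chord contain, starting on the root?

Gb  Bb  D  F

Gbmaj7#5 is an augmented major seventh built on Gb.
root → Gb
3rd (major 3rd) → Bb
5th (augmented 5th) → D
7th (major 7th) → F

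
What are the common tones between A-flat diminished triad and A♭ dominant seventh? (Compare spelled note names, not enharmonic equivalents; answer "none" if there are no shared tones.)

A-flat

A-flat diminished triad = A-flat, C-flat, E-double-flat.
A♭ dominant seventh = A-flat, C, E-flat, G-flat.
Shared: A-flat.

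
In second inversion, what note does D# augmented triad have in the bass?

A-double-sharp

D# augmented triad = D-sharp–F-double-sharp–A-double-sharp. Second inversion → fifth in the bass = A-double-sharp.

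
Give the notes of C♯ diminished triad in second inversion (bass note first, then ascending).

C♯ diminished triad = C♯–E–G; second inversion → fifth (G) lowest.

G – C♯ – E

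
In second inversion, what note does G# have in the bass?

D#

G# in root position is G#–B#–D#.
Second inversion places the fifth in the bass, which is D#.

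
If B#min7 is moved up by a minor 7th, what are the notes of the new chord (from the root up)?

A# C# E# G#

A minor 7th up from B# is A#, so the new chord is A# minor seventh.
root → A#
3rd (minor 3rd) → C#
5th (perfect 5th) → E#
7th (minor 7th) → G#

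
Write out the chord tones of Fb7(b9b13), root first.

Root Fb, quality dominant seventh flat nine flat thirteen:
root → Fb
3rd (major 3rd) → Ab
5th (perfect 5th) → Cb
7th (minor 7th) → Ebb
9th (minor 9th) → Gbb
13th (minor 13th) → Dbb

Fb – Ab – Cb – Ebb – Gbb – Dbb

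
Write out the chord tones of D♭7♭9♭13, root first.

Db, F, Ab, Cb, Ebb, Bbb

D♭7♭9♭13 is a dominant seventh flat nine flat thirteen built on Db.
Db — root
F — major 3rd
Ab — perfect 5th
Cb — minor 7th
Ebb — minor 9th
Bbb — minor 13th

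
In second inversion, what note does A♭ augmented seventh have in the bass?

E

A♭ augmented seventh = A♭–C–E–G♭. Second inversion → fifth in the bass = E.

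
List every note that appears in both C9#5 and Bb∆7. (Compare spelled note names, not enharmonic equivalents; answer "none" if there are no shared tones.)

C9#5: C E G# Bb D
Bb∆7: Bb D F A
Common to both → Bb, D.

Bb, D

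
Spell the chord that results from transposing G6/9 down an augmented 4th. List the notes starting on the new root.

An augmented 4th down from G is Db, so the new chord is Db six-nine.
- root: Db
- major 3rd: F
- perfect 5th: Ab
- major 6th: Bb
- major 9th: Eb

Db F Ab Bb Eb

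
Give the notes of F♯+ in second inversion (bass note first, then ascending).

C##, F#, A#

In root position, F♯+ is F#–A#–C##.
Second inversion puts the fifth (C##) in the bass.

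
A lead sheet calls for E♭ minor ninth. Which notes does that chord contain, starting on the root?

E♭ – G♭ – B♭ – D♭ – F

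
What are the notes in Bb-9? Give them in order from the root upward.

Bb, Db, F, Ab, C

Bb-9: minor ninth on Bb.
root → Bb
3rd (minor 3rd) → Db
5th (perfect 5th) → F
7th (minor 7th) → Ab
9th (major 9th) → C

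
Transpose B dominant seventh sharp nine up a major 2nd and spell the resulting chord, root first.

C-sharp – E-sharp – G-sharp – B – D-double-sharp

Transposed root: B → C-sharp (major 2nd up). So we spell C-sharp dominant seventh sharp nine:
Root: C-sharp
Major 3rd (3rd): E-sharp
Perfect 5th (5th): G-sharp
Minor 7th (7th): B
Augmented 9th (9th): D-double-sharp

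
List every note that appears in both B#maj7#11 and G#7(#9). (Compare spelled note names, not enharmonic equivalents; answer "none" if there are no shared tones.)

B♯  A𝄪

B#maj7#11 = B♯, D𝄪, F𝄪, A𝄪, E𝄪.
G#7(#9) = G♯, B♯, D♯, F♯, A𝄪.
Shared: B♯, A𝄪.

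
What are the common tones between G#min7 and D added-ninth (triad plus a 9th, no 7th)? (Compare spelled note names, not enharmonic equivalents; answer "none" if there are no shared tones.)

F#

G#min7 = G#, B, D#, F#.
D added-ninth = D, F#, A, E.
Shared: F#.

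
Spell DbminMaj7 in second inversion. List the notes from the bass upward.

In root position, DbminMaj7 is D♭–F♭–A♭–C.
Second inversion puts the fifth (A♭) in the bass.

A♭  C  D♭  F♭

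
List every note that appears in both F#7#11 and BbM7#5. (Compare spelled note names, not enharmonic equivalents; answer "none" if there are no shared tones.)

F#

F#7#11: F# A# C# E B#
BbM7#5: Bb D F# A
Common to both → F#.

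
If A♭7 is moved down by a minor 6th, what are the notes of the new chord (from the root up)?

C  E  G  Bb

Ab down a minor 6th → C. New chord: C dominant seventh.
- root: C
- major 3rd: E
- perfect 5th: G
- minor 7th: Bb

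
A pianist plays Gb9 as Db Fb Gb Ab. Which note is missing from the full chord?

Bb

Gb9 = Gb, Bb, Db, Fb, Ab. The voicing lacks the 3rd (major 3rd), Bb.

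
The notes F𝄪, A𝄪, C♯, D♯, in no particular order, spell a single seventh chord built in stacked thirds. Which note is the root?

Arranged so that each adjacent pair is a third by letter name: D♯ – F𝄪 – A𝄪 – C♯.
The bottom of that stack, D♯, is the root (this is D♯ augmented seventh).

D♯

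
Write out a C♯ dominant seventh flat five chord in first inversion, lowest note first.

E# G B C#

C♯ dominant seventh flat five = C#–E#–G–B; first inversion → third (E#) lowest.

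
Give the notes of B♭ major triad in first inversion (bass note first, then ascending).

D  F  B♭

B♭ major triad = B♭–D–F; first inversion → third (D) lowest.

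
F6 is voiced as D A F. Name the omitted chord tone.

C

F6 = F, A, C, D. The voicing lacks the 5th (perfect 5th), C.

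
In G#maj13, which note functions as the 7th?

F##

G#maj13 is built on G#; its 7th is a major 7th above the root.
A seventh above G uses the letter F, and the major 7th above G# is F##.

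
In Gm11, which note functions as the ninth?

Root of Gm11 = G. The 9th is a major 9th: G up a major 9th → A.

A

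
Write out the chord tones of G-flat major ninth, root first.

G♭ B♭ D♭ F A♭

G-flat major ninth: major ninth on G♭.
root → G♭
3rd (major 3rd) → B♭
5th (perfect 5th) → D♭
7th (major 7th) → F
9th (major 9th) → A♭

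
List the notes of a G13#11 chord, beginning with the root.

G13#11: dominant thirteenth sharp eleven on G.
Root: G
Major 3rd (3rd): B
Perfect 5th (5th): D
Minor 7th (7th): F
Major 9th (9th): A
Augmented 11th (11th): C#
Major 13th (13th): E

G  B  D  F  A  C#  E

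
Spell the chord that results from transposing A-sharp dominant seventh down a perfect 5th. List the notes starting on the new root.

D# F## A# C#

Transposed root: A# → D# (perfect 5th down). So we spell D# dominant seventh:
Root: D#
Major 3rd (3rd): F##
Perfect 5th (5th): A#
Minor 7th (7th): C#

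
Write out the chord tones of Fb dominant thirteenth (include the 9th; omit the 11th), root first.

Fb dominant thirteenth: dominant thirteenth on F-flat.
Root: F-flat
Major 3rd (3rd): A-flat
Perfect 5th (5th): C-flat
Minor 7th (7th): E-double-flat
Major 9th (9th): G-flat
Major 13th (13th): D-flat

F-flat – A-flat – C-flat – E-double-flat – G-flat – D-flat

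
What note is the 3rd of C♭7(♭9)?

E♭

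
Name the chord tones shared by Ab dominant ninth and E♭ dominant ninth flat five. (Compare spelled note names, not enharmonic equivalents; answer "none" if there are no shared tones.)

E-flat

Ab dominant ninth: A-flat C E-flat G-flat B-flat
E♭ dominant ninth flat five: E-flat G B-double-flat D-flat F
Common to both → E-flat.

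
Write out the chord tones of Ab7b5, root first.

Ab – C – Ebb – Gb

Ab7b5: dominant seventh flat five on Ab.
Root: Ab
Major 3rd (3rd): C
Diminished 5th (5th): Ebb
Minor 7th (7th): Gb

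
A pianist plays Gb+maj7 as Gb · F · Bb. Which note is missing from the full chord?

The full Gb+maj7 chord is Gb, Bb, D, F.
Comparing with the voicing, the augmented 5th (5th) — D — is absent.

D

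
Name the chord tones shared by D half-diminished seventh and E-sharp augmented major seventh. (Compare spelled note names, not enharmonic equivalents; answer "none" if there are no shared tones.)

none

D half-diminished seventh: D F A-flat C
E-sharp augmented major seventh: E-sharp G-double-sharp B-double-sharp D-double-sharp
Common to both → none.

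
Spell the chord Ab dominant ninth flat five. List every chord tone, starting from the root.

Ab dominant ninth flat five is a dominant ninth flat five built on A♭.
Root: A♭
Major 3rd (3rd): C
Diminished 5th (5th): E𝄫
Minor 7th (7th): G♭
Major 9th (9th): B♭

A♭  C  E𝄫  G♭  B♭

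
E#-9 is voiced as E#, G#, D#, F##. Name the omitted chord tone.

The full E#-9 chord is E#, G#, B#, D#, F##.
Comparing with the voicing, the perfect 5th (5th) — B# — is absent.

B#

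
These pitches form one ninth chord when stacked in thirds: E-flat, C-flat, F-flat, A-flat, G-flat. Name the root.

F-flat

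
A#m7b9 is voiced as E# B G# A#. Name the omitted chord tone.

C#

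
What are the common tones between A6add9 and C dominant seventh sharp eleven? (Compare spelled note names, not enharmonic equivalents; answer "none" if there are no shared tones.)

A6add9: A C♯ E F♯ B
C dominant seventh sharp eleven: C E G B♭ F♯
Common to both → E, F♯.

E  F♯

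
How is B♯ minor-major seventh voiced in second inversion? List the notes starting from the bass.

In root position, B♯ minor-major seventh is B-sharp–D-sharp–F-double-sharp–A-double-sharp.
Second inversion puts the fifth (F-double-sharp) in the bass.

F-double-sharp  A-double-sharp  B-sharp  D-sharp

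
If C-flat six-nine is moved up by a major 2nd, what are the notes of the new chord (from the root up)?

Db F Ab Bb Eb

Transposed root: Cb → Db (major 2nd up). So we spell Db six-nine:
Db — root
F — major 3rd
Ab — perfect 5th
Bb — major 6th
Eb — major 9th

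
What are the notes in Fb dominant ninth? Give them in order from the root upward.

Fb, Ab, Cb, Ebb, Gb

Fb dominant ninth: dominant ninth on Fb.
Fb — root
Ab — major 3rd
Cb — perfect 5th
Ebb — minor 7th
Gb — major 9th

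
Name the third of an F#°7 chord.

Root of F#°7 = F♯. The 3rd is a minor 3rd: F♯ up a minor 3rd → A.

A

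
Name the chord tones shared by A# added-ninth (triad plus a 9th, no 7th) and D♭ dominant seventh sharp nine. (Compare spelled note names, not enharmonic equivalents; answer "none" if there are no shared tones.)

A# added-ninth = A-sharp, C-double-sharp, E-sharp, B-sharp.
D♭ dominant seventh sharp nine = D-flat, F, A-flat, C-flat, E.
Shared: none.

none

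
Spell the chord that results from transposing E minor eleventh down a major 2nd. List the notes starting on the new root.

D, F, A, C, E, G

Transposed root: E → D (major 2nd down). So we spell D minor eleventh:
root → D
3rd (minor 3rd) → F
5th (perfect 5th) → A
7th (minor 7th) → C
9th (major 9th) → E
11th (perfect 11th) → G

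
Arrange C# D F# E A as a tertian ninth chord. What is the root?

D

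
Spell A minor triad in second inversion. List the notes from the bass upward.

In root position, A minor triad is A–C–E.
Second inversion puts the fifth (E) in the bass.

E A C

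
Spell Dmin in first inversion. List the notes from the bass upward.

F, A, D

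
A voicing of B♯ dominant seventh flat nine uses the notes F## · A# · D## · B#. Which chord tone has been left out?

C#

B♯ dominant seventh flat nine = B#, D##, F##, A#, C#. The voicing lacks the 9th (minor 9th), C#.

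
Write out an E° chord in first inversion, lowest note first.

E° = E–G–Bb; first inversion → third (G) lowest.

G – Bb – E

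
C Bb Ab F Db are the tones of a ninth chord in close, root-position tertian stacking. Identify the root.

Bb

Stacking in thirds gives Bb – Db – F – Ab – C, so Bb is the root — Bb minor ninth.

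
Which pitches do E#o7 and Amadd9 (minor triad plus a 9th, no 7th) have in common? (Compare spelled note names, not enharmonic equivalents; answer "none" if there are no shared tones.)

E#o7: E♯ G♯ B D
Amadd9: A C E B
Common to both → B.

B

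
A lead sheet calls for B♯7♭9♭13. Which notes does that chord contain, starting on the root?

B♯7♭9♭13: dominant seventh flat nine flat thirteen on B♯.
Root: B♯
Major 3rd (3rd): D𝄪
Perfect 5th (5th): F𝄪
Minor 7th (7th): A♯
Minor 9th (9th): C♯
Minor 13th (13th): G♯

B♯  D𝄪  F𝄪  A♯  C♯  G♯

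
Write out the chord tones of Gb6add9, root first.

Gb – Bb – Db – Eb – Ab

Gb6add9 is a six-nine built on Gb.
Gb — root
Bb — major 3rd
Db — perfect 5th
Eb — major 6th
Ab — major 9th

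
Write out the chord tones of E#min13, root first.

E♯, G♯, B♯, D♯, F𝄪, A♯, C𝄪

E#min13: minor thirteenth on E♯.
- root: E♯
- minor 3rd: G♯
- perfect 5th: B♯
- minor 7th: D♯
- major 9th: F𝄪
- perfect 11th: A♯
- major 13th: C𝄪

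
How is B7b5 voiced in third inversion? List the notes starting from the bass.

B7b5 = B–D♯–F–A; third inversion → seventh (A) lowest.

A  B  D♯  F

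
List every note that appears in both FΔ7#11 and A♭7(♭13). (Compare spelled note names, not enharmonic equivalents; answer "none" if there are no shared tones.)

FΔ7#11 = F, A, C, E, B.
A♭7(♭13) = Ab, C, Eb, Gb, Fb.
Shared: C.

C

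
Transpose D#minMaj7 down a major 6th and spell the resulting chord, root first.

Transposed root: D# → F# (major 6th down). So we spell F# minor-major seventh:
- root: F#
- minor 3rd: A
- perfect 5th: C#
- major 7th: E#

F#, A, C#, E#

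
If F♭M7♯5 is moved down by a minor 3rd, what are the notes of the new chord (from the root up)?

Fb down a minor 3rd → Db. New chord: Db augmented major seventh.
root → Db
3rd (major 3rd) → F
5th (augmented 5th) → A
7th (major 7th) → C

Db, F, A, C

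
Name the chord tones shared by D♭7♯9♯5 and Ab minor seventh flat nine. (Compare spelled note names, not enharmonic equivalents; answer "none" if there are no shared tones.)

Cb

D♭7♯9♯5 = Db, F, A, Cb, E.
Ab minor seventh flat nine = Ab, Cb, Eb, Gb, Bbb.
Shared: Cb.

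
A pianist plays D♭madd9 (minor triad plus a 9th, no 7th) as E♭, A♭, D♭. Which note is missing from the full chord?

D♭madd9 = D♭, F♭, A♭, E♭. The voicing lacks the 3rd (minor 3rd), F♭.

F♭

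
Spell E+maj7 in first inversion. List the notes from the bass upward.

In root position, E+maj7 is E–G#–B#–D#.
First inversion puts the third (G#) in the bass.

G# – B# – D# – E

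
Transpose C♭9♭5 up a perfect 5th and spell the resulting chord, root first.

Cb up a perfect 5th → Gb. New chord: Gb dominant ninth flat five.
root → Gb
3rd (major 3rd) → Bb
5th (diminished 5th) → Dbb
7th (minor 7th) → Fb
9th (major 9th) → Ab

Gb, Bb, Dbb, Fb, Ab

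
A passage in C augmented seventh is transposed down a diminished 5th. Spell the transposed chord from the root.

C down a diminished 5th → F♯. New chord: F♯ augmented seventh.
Root: F♯
Major 3rd (3rd): A♯
Augmented 5th (5th): C𝄪
Minor 7th (7th): E

F♯ – A♯ – C𝄪 – E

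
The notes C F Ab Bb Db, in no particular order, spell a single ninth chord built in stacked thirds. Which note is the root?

Bb

Stacking in thirds gives Bb – Db – F – Ab – C, so Bb is the root — Bb minor ninth.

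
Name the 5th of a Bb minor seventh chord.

F

Bb minor seventh is built on B-flat; its 5th is a perfect 5th above the root.
A fifth above B uses the letter F, and the perfect 5th above B-flat is F.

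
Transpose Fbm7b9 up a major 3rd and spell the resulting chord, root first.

A♭, C♭, E♭, G♭, B𝄫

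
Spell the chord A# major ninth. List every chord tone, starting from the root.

A# major ninth is a major ninth built on A#.
Root: A#
Major 3rd (3rd): C##
Perfect 5th (5th): E#
Major 7th (7th): G##
Major 9th (9th): B#

A# – C## – E# – G## – B#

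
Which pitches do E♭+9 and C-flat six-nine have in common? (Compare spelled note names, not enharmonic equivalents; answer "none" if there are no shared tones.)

E♭, D♭

E♭+9: E♭ G B D♭ F
C-flat six-nine: C♭ E♭ G♭ A♭ D♭
Common to both → E♭, D♭.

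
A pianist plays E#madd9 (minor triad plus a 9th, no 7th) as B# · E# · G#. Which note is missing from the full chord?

E#madd9 = E#, G#, B#, F##. The voicing lacks the 9th (major 9th), F##.

F##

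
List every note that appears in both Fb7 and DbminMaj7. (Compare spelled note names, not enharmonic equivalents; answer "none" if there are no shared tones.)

Fb, Ab

Fb7 = Fb, Ab, Cb, Ebb.
DbminMaj7 = Db, Fb, Ab, C.
Shared: Fb, Ab.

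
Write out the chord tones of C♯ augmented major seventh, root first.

C♯ augmented major seventh is an augmented major seventh built on C-sharp.
root → C-sharp
3rd (major 3rd) → E-sharp
5th (augmented 5th) → G-double-sharp
7th (major 7th) → B-sharp

C-sharp, E-sharp, G-double-sharp, B-sharp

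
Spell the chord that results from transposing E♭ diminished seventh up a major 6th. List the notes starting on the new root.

C, E-flat, G-flat, B-double-flat

E-flat up a major 6th → C. New chord: C diminished seventh.
root → C
3rd (minor 3rd) → E-flat
5th (diminished 5th) → G-flat
7th (diminished 7th) → B-double-flat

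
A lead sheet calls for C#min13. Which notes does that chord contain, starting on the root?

C#  E  G#  B  D#  F#  A#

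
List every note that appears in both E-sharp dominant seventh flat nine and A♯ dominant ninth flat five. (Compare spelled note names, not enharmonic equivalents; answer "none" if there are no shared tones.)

E-sharp dominant seventh flat nine: E-sharp G-double-sharp B-sharp D-sharp F-sharp
A♯ dominant ninth flat five: A-sharp C-double-sharp E G-sharp B-sharp
Common to both → B-sharp.

B-sharp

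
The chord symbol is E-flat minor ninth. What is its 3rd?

G-flat

E-flat minor ninth is built on E-flat; its 3rd is a minor 3rd above the root.
A third above E uses the letter G, and the minor 3rd above E-flat is G-flat.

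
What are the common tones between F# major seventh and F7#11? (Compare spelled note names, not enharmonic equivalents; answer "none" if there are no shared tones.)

none

F# major seventh = F#, A#, C#, E#.
F7#11 = F, A, C, Eb, B.
Shared: none.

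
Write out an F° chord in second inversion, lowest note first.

F° = F–Ab–Cb; second inversion → fifth (Cb) lowest.

Cb  F  Ab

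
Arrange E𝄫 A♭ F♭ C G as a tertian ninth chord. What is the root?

Stacking in thirds gives F♭ – A♭ – C – E𝄫 – G, so F♭ is the root — F♭ dominant seventh sharp nine sharp five.

F♭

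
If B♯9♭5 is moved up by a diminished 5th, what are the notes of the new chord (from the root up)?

F#, A#, C, E, G#

Transposed root: B# → F# (diminished 5th up). So we spell F# dominant ninth flat five:
Root: F#
Major 3rd (3rd): A#
Diminished 5th (5th): C
Minor 7th (7th): E
Major 9th (9th): G#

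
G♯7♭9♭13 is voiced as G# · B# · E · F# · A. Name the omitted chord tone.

D#

The full G♯7♭9♭13 chord is G#, B#, D#, F#, A, E.
Comparing with the voicing, the perfect 5th (5th) — D# — is absent.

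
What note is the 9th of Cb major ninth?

D-flat

Root of Cb major ninth = C-flat. The 9th is a major 9th: C-flat up a major 9th → D-flat.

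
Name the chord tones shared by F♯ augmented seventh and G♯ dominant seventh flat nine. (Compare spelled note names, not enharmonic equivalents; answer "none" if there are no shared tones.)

F-sharp

F♯ augmented seventh: F-sharp A-sharp C-double-sharp E
G♯ dominant seventh flat nine: G-sharp B-sharp D-sharp F-sharp A
Common to both → F-sharp.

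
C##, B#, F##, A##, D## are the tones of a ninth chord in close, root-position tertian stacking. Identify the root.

B#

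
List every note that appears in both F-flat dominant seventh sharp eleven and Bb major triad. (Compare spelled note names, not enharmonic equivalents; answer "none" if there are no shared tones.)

B-flat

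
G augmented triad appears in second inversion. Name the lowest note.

D♯

G augmented triad = G–B–D♯. Second inversion → fifth in the bass = D♯.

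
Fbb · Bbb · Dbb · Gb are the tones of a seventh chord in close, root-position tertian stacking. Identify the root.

Gb

Arranged so that each adjacent pair is a third by letter name: Gb – Bbb – Dbb – Fbb.
The bottom of that stack, Gb, is the root (this is Gb diminished seventh).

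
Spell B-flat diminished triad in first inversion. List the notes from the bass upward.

D-flat, F-flat, B-flat

In root position, B-flat diminished triad is B-flat–D-flat–F-flat.
First inversion puts the third (D-flat) in the bass.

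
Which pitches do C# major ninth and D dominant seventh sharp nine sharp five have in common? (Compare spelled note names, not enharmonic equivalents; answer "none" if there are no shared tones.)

E-sharp

C# major ninth = C-sharp, E-sharp, G-sharp, B-sharp, D-sharp.
D dominant seventh sharp nine sharp five = D, F-sharp, A-sharp, C, E-sharp.
Shared: E-sharp.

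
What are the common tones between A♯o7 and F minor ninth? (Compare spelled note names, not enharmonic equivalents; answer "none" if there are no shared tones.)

A♯o7: A# C# E G
F minor ninth: F Ab C Eb G
Common to both → G.

G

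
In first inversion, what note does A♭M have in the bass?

C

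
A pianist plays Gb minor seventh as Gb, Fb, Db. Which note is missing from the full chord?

Gb minor seventh = Gb, Bbb, Db, Fb. The voicing lacks the 3rd (minor 3rd), Bbb.

Bbb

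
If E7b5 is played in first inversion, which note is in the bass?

G#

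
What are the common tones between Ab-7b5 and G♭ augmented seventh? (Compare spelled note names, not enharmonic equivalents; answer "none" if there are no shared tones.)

Ab-7b5 = Ab, Cb, Ebb, Gb.
G♭ augmented seventh = Gb, Bb, D, Fb.
Shared: Gb.

Gb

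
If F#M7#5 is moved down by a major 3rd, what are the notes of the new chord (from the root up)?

D, F#, A#, C#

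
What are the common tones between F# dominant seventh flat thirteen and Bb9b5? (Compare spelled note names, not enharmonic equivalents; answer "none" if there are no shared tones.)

D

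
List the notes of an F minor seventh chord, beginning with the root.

F, Ab, C, Eb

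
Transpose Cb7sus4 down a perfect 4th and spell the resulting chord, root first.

A perfect 4th down from Cb is Gb, so the new chord is Gb dominant seventh suspended fourth.
Root: Gb
Perfect 4th (4th): Cb
Perfect 5th (5th): Db
Minor 7th (7th): Fb

Gb, Cb, Db, Fb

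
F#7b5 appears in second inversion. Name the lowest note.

F#7b5 = F#–A#–C–E. Second inversion → fifth in the bass = C.

C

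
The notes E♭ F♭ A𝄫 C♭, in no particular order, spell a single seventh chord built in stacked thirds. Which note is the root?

F♭

Stacking in thirds gives F♭ – A𝄫 – C♭ – E♭, so F♭ is the root — F♭ minor-major seventh.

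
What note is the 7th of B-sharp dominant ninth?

A♯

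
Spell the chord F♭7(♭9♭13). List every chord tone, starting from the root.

Fb – Ab – Cb – Ebb – Gbb – Dbb

F♭7(♭9♭13): dominant seventh flat nine flat thirteen on Fb.
root → Fb
3rd (major 3rd) → Ab
5th (perfect 5th) → Cb
7th (minor 7th) → Ebb
9th (minor 9th) → Gbb
13th (minor 13th) → Dbb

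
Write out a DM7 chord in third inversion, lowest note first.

DM7 = D–F♯–A–C♯; third inversion → seventh (C♯) lowest.

C♯ – D – F♯ – A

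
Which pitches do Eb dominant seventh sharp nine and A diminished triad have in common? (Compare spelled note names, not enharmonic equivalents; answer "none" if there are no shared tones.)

Eb dominant seventh sharp nine: E-flat G B-flat D-flat F-sharp
A diminished triad: A C E-flat
Common to both → E-flat.

E-flat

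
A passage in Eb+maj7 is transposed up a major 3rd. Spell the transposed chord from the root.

G, B, D#, F#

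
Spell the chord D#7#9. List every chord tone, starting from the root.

D#, F##, A#, C#, E##

D#7#9 is a dominant seventh sharp nine built on D#.
root → D#
3rd (major 3rd) → F##
5th (perfect 5th) → A#
7th (minor 7th) → C#
9th (augmented 9th) → E##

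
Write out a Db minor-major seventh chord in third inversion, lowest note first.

Db minor-major seventh = Db–Fb–Ab–C; third inversion → seventh (C) lowest.

C  Db  Fb  Ab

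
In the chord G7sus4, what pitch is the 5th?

D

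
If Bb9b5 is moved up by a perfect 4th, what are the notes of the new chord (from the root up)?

Eb, G, Bbb, Db, F

Bb up a perfect 4th → Eb. New chord: Eb dominant ninth flat five.
root → Eb
3rd (major 3rd) → G
5th (diminished 5th) → Bbb
7th (minor 7th) → Db
9th (major 9th) → F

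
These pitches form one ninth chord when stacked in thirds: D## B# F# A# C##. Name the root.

Arranged so that each adjacent pair is a third by letter name: B# – D## – F# – A# – C##.
The bottom of that stack, B#, is the root (this is B# dominant ninth flat five).

B#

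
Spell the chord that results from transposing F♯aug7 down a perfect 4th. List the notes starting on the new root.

C# – E# – G## – B

Transposed root: F# → C# (perfect 4th down). So we spell C# augmented seventh:
Root: C#
Major 3rd (3rd): E#
Augmented 5th (5th): G##
Minor 7th (7th): B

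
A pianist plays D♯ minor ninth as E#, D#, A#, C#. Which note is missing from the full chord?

F#

D♯ minor ninth = D#, F#, A#, C#, E#. The voicing lacks the 3rd (minor 3rd), F#.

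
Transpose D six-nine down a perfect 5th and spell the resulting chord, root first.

G, B, D, E, A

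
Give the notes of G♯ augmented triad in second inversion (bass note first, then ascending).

G♯ augmented triad = G-sharp–B-sharp–D-double-sharp; second inversion → fifth (D-double-sharp) lowest.

D-double-sharp  G-sharp  B-sharp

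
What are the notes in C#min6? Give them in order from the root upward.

C#min6: minor sixth on C#.
- root: C#
- minor 3rd: E
- perfect 5th: G#
- major 6th: A#

C#, E, G#, A#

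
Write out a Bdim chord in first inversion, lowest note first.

D, F, B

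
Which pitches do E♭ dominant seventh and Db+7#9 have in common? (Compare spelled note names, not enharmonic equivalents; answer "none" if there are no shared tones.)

Db

E♭ dominant seventh = Eb, G, Bb, Db.
Db+7#9 = Db, F, A, Cb, E.
Shared: Db.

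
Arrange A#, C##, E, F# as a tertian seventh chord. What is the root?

Arranged so that each adjacent pair is a third by letter name: F# – A# – C## – E.
The bottom of that stack, F#, is the root (this is F# augmented seventh).

F#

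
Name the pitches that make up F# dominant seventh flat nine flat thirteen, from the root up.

Root F-sharp, quality dominant seventh flat nine flat thirteen:
- root: F-sharp
- major 3rd: A-sharp
- perfect 5th: C-sharp
- minor 7th: E
- minor 9th: G
- minor 13th: D

F-sharp, A-sharp, C-sharp, E, G, D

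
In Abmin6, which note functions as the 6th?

Abmin6 is built on Ab; its 6th is a major 6th above the root.
A sixth above A uses the letter F, and the major 6th above Ab is F.

F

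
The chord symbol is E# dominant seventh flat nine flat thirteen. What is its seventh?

D#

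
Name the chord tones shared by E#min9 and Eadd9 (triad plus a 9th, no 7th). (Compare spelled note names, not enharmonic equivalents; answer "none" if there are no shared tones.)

G#

E#min9 = E#, G#, B#, D#, F##.
Eadd9 = E, G#, B, F#.
Shared: G#.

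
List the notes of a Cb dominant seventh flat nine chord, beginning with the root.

Cb, Eb, Gb, Bbb, Dbb

Root Cb, quality dominant seventh flat nine:
Cb — root
Eb — major 3rd
Gb — perfect 5th
Bbb — minor 7th
Dbb — minor 9th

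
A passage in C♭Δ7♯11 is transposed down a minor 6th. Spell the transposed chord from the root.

Eb G Bb D A

A minor 6th down from Cb is Eb, so the new chord is Eb major seventh sharp eleven.
- root: Eb
- major 3rd: G
- perfect 5th: Bb
- major 7th: D
- augmented 11th: A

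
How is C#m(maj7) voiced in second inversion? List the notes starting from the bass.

G# – B# – C# – E

C#m(maj7) = C#–E–G#–B#; second inversion → fifth (G#) lowest.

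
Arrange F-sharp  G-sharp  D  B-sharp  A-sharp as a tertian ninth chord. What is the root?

G-sharp

Arranged so that each adjacent pair is a third by letter name: G-sharp – B-sharp – D – F-sharp – A-sharp.
The bottom of that stack, G-sharp, is the root (this is G-sharp dominant ninth flat five).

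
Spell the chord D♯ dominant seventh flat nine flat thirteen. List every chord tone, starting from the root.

D-sharp  F-double-sharp  A-sharp  C-sharp  E  B

D♯ dominant seventh flat nine flat thirteen: dominant seventh flat nine flat thirteen on D-sharp.
Root: D-sharp
Major 3rd (3rd): F-double-sharp
Perfect 5th (5th): A-sharp
Minor 7th (7th): C-sharp
Minor 9th (9th): E
Minor 13th (13th): B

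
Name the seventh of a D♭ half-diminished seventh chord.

C-flat

Root of D♭ half-diminished seventh = D-flat. The 7th is a minor 7th: D-flat up a minor 7th → C-flat.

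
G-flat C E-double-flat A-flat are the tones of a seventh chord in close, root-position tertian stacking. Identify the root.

Stacking in thirds gives A-flat – C – E-double-flat – G-flat, so A-flat is the root — A-flat dominant seventh flat five.

A-flat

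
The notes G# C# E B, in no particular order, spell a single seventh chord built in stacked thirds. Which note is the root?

Stacking in thirds gives C# – E – G# – B, so C# is the root — C# minor seventh.

C#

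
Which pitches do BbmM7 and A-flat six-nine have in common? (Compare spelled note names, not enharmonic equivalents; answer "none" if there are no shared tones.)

BbmM7: Bb Db F A
A-flat six-nine: Ab C Eb F Bb
Common to both → Bb, F.

Bb – F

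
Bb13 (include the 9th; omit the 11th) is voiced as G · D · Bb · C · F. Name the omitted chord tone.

Bb13 = Bb, D, F, Ab, C, G. The voicing lacks the 7th (minor 7th), Ab.

Ab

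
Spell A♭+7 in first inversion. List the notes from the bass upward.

In root position, A♭+7 is Ab–C–E–Gb.
First inversion puts the third (C) in the bass.

C, E, Gb, Ab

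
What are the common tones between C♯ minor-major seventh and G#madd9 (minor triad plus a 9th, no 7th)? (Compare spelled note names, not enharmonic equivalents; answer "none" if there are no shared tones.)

C♯ minor-major seventh = C#, E, G#, B#.
G#madd9 = G#, B, D#, A#.
Shared: G#.

G#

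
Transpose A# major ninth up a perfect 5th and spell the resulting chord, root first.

Transposed root: A# → E# (perfect 5th up). So we spell E# major ninth:
root → E#
3rd (major 3rd) → G##
5th (perfect 5th) → B#
7th (major 7th) → D##
9th (major 9th) → F##

E# – G## – B# – D## – F##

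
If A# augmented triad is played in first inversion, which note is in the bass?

A# augmented triad = A-sharp–C-double-sharp–E-double-sharp. First inversion → third in the bass = C-double-sharp.

C-double-sharp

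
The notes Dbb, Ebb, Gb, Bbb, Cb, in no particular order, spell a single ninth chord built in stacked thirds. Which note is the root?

Cb

Stacking in thirds gives Cb – Ebb – Gb – Bbb – Dbb, so Cb is the root — Cb minor seventh flat nine.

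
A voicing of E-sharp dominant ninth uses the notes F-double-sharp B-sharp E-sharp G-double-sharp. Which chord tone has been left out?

D-sharp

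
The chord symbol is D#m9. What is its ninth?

E♯

Root of D#m9 = D♯. The 9th is a major 9th: D♯ up a major 9th → E♯.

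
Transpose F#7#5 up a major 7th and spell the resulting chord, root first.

Transposed root: F# → E# (major 7th up). So we spell E# augmented seventh:
- root: E#
- major 3rd: G##
- augmented 5th: B##
- minor 7th: D#

E# G## B## D#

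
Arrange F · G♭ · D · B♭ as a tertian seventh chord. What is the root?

G♭

Stacking in thirds gives G♭ – B♭ – D – F, so G♭ is the root — G♭ augmented major seventh.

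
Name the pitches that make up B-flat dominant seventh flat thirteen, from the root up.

B-flat D F A-flat G-flat

Root B-flat, quality dominant seventh flat thirteen:
- root: B-flat
- major 3rd: D
- perfect 5th: F
- minor 7th: A-flat
- minor 13th: G-flat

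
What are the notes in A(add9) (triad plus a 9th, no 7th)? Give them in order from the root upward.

Root A, quality added-ninth:
Root: A
Major 3rd (3rd): C#
Perfect 5th (5th): E
Major 9th (9th): B

A, C#, E, B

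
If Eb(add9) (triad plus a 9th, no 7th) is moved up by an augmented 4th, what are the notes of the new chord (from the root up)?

A, C#, E, B

An augmented 4th up from Eb is A, so the new chord is A added-ninth.
root → A
3rd (major 3rd) → C#
5th (perfect 5th) → E
9th (major 9th) → B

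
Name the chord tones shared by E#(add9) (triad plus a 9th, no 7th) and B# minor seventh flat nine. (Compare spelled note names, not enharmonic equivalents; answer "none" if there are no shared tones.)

B#, F##

E#(add9): E# G## B# F##
B# minor seventh flat nine: B# D# F## A# C#
Common to both → B#, F##.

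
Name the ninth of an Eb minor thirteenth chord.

Root of Eb minor thirteenth = E-flat. The 9th is a major 9th: E-flat up a major 9th → F.

F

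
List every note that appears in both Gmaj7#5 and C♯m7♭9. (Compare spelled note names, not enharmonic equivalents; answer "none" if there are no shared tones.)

B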